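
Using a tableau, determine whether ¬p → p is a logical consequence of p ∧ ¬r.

Yes

Initial set: {T (p ∧ ¬r); F (¬p → p)}.
T (p ∧ ¬r): α-rule — add T p, T ¬r.
F (¬p → p): α-rule — add T ¬p, F p.
× closes — contains both p and ¬p.
All 1 branch closes.
Every branch closed, so the premises entail the conclusion.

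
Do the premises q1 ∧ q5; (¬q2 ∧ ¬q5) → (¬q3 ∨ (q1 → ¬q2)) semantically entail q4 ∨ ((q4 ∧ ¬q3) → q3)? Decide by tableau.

Initial set: {(q1 ∧ q5); ((¬q2 ∧ ¬q5) → (¬q3 ∨ (q1 → ¬q2))); ¬(q4 ∨ ((q4 ∧ ¬q3) → q3))}.
(q1 ∧ q5): α-rule — add q1, q5.
¬(q4 ∨ ((q4 ∧ ¬q3) → q3)): α-rule — add ¬q4, ¬((q4 ∧ ¬q3) → q3).
¬((q4 ∧ ¬q3) → q3): α-rule — add (q4 ∧ ¬q3), ¬q3.
(q4 ∧ ¬q3): α-rule — add q4, ¬q3.
× closes — contains both q4 and ¬q4.
All 1 branch closes.
Every branch closed, so the premises entail the conclusion.

Yes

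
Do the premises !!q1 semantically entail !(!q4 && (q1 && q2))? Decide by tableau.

Initial set: {!!q1; !!(!q4 && (q1 && q2))}.
!!q1: drop double negation, giving q1.
!!(!q4 && (q1 && q2)): α-rule — add !q4, (q1 && q2).
(q1 && q2): α-rule — add q1, q2.
○ open, literals {q1=T, q2=T, q4=F}.
0 branches closed, 1 open.
An open branch gives a countermodel: q1=T, q2=T, q4=F (unmentioned atoms arbitrary); the premises hold there but the conclusion fails.

No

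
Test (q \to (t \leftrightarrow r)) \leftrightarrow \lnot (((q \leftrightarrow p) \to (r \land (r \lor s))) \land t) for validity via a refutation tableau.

Not valid

Assume the negation and expand:
Initial set: {\lnot ((q \to (t \leftrightarrow r)) \leftrightarrow \lnot (((q \leftrightarrow p) \to (r \land (r \lor s))) \land t))}.
\lnot ((q \to (t \leftrightarrow r)) \leftrightarrow \lnot (((q \leftrightarrow p) \to (r \land (r \lor s))) \land t)): β-rule — branch into (q \to (t \leftrightarrow r)), \lnot \lnot (((q \leftrightarrow p) \to (r \land (r \lor s))) \land t)  //  \lnot (q \to (t \leftrightarrow r)), \lnot (((q \leftrightarrow p) \to (r \land (r \lor s))) \land t).
  branch 1 (add (q \to (t \leftrightarrow r)), \lnot \lnot (((q \leftrightarrow p) \to (r \land (r \lor s))) \land t)):
    \lnot \lnot (((q \leftrightarrow p) \to (r \land (r \lor s))) \land t): α-rule — add ((q \leftrightarrow p) \to (r \land (r \lor s))), t.
    (q \to (t \leftrightarrow r)): β-rule — branch into \lnot q  //  (t \leftrightarrow r).
      branch 1.1 (add \lnot q):
        ((q \leftrightarrow p) \to (r \land (r \lor s))): β-rule — branch into \lnot (q \leftrightarrow p)  //  (r \land (r \lor s)).
          branch 1.1.1 (add \lnot (q \leftrightarrow p)):
            \lnot (q \leftrightarrow p): β-rule — branch into q, \lnot p  //  \lnot q, p.
              branch 1.1.1.1 (add q, \lnot p):
                × closes — contains both q and \lnot q.
              branch 1.1.1.2 (add \lnot q, p):
                ○ open, literals {p=true, q=false, t=true}.
          branch 1.1.2 (add (r \land (r \lor s))):
            (r \land (r \lor s)): α-rule — add r, (r \lor s).
            (r \lor s): β-rule — branch into r  //  s.
              branch 1.1.2.1 (add r):
                ○ open, literals {q=false, r=true, t=true}.
              branch 1.1.2.2 (add s):
                ○ open, literals {q=false, r=true, s=true, t=true}.
      branch 1.2 (add (t \leftrightarrow r)):
        ((q \leftrightarrow p) \to (r \land (r \lor s))): β-rule — branch into \lnot (q \leftrightarrow p)  //  (r \land (r \lor s)).
          branch 1.2.1 (add \lnot (q \leftrightarrow p)):
            (t \leftrightarrow r): β-rule — branch into t, r  //  \lnot t, \lnot r.
              branch 1.2.1.1 (add t, r):
                \lnot (q \leftrightarrow p): β-rule — branch into q, \lnot p  //  \lnot q, p.
                  branch 1.2.1.1.1 (add q, \lnot p):
                    ○ open, literals {p=false, q=true, r=true, t=true}.
                  branch 1.2.1.1.2 (add \lnot q, p):
                    ○ open, literals {p=true, q=false, r=true, t=true}.
              branch 1.2.1.2 (add \lnot t, \lnot r):
                × closes — contains both t and \lnot t.
          branch 1.2.2 (add (r \land (r \lor s))):
            (r \land (r \lor s)): α-rule — add r, (r \lor s).
            (t \leftrightarrow r): β-rule — branch into t, r  //  \lnot t, \lnot r.
              branch 1.2.2.1 (add t, r):
                (r \lor s): β-rule — branch into r  //  s.
                  branch 1.2.2.1.1 (add r):
                    ○ open, literals {r=true, t=true}.
                  branch 1.2.2.1.2 (add s):
                    ○ open, literals {r=true, s=true, t=true}.
              branch 1.2.2.2 (add \lnot t, \lnot r):
                × closes — contains both t and \lnot t.
  branch 2 (add \lnot (q \to (t \leftrightarrow r)), \lnot (((q \leftrightarrow p) \to (r \land (r \lor s))) \land t)):
    \lnot (q \to (t \leftrightarrow r)): α-rule — add q, \lnot (t \leftrightarrow r).
    \lnot (((q \leftrightarrow p) \to (r \land (r \lor s))) \land t): β-rule — branch into \lnot ((q \leftrightarrow p) \to (r \land (r \lor s)))  //  \lnot t.
      branch 2.1 (add \lnot ((q \leftrightarrow p) \to (r \land (r \lor s)))):
        \lnot ((q \leftrightarrow p) \to (r \land (r \lor s))): α-rule — add (q \leftrightarrow p), \lnot (r \land (r \lor s)).
        \lnot (t \leftrightarrow r): β-rule — branch into t, \lnot r  //  \lnot t, r.
          branch 2.1.1 (add t, \lnot r):
            (q \leftrightarrow p): β-rule — branch into q, p  //  \lnot q, \lnot p.
              branch 2.1.1.1 (add q, p):
                \lnot (r \land (r \lor s)): β-rule — branch into \lnot r  //  \lnot (r \lor s).
                  branch 2.1.1.1.1 (add \lnot r):
                    ○ open, literals {p=true, q=true, r=false, t=true}.
                  branch 2.1.1.1.2 (add \lnot (r \lor s)):
                    \lnot (r \lor s): α-rule — add \lnot r, \lnot s.
                    ○ open, literals {p=true, q=true, r=false, s=false, t=true}.
              branch 2.1.1.2 (add \lnot q, \lnot p):
                × closes — contains both q and \lnot q.
          branch 2.1.2 (add \lnot t, r):
            (q \leftrightarrow p): β-rule — branch into q, p  //  \lnot q, \lnot p.
              branch 2.1.2.1 (add q, p):
                \lnot (r \land (r \lor s)): β-rule — branch into \lnot r  //  \lnot (r \lor s).
                  branch 2.1.2.1.1 (add \lnot r):
                    × closes — contains both r and \lnot r.
                  branch 2.1.2.1.2 (add \lnot (r \lor s)):
                    \lnot (r \lor s): α-rule — add \lnot r, \lnot s.
                    × closes — contains both r and \lnot r.
              branch 2.1.2.2 (add \lnot q, \lnot p):
                × closes — contains both q and \lnot q.
      branch 2.2 (add \lnot t):
        \lnot (t \leftrightarrow r): β-rule — branch into t, \lnot r  //  \lnot t, r.
          branch 2.2.1 (add t, \lnot r):
            × closes — contains both t and \lnot t.
          branch 2.2.2 (add \lnot t, r):
            ○ open, literals {q=true, r=true, t=false}.
8 branches closed, 10 open.
An open branch gives a countermodel: p=true, q=false, t=true (unmentioned atoms arbitrary); under it the original formula is false.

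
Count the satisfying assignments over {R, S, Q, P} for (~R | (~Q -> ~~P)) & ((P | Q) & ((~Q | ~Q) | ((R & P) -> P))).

12

Initial set: {((~R | (~Q -> ~~P)) & ((P | Q) & ((~Q | ~Q) | ((R & P) -> P))))}.
((~R | (~Q -> ~~P)) & ((P | Q) & ((~Q | ~Q) | ((R & P) -> P)))): α-rule — add (~R | (~Q -> ~~P)), ((P | Q) & ((~Q | ~Q) | ((R & P) -> P))).
((P | Q) & ((~Q | ~Q) | ((R & P) -> P))): α-rule — add (P | Q), ((~Q | ~Q) | ((R & P) -> P)).
(~R | (~Q -> ~~P)): β-rule — branch into ~R  //  (~Q -> ~~P).
  branch 1 (add ~R):
    (P | Q): β-rule — branch into P  //  Q.
      branch 1.1 (add P):
        ((~Q | ~Q) | ((R & P) -> P)): β-rule — branch into (~Q | ~Q)  //  ((R & P) -> P).
          branch 1.1.1 (add (~Q | ~Q)):
            (~Q | ~Q): β-rule — branch into ~Q  //  ~Q.
              branch 1.1.1.1 (add ~Q):
                ○ open, literals {P=1, Q=0, R=0}.
              branch 1.1.1.2 (add ~Q):
                ○ open, literals {P=1, Q=0, R=0}.
          branch 1.1.2 (add ((R & P) -> P)):
            ((R & P) -> P): β-rule — branch into ~(R & P)  //  P.
              branch 1.1.2.1 (add ~(R & P)):
                ~(R & P): β-rule — branch into ~R  //  ~P.
                  branch 1.1.2.1.1 (add ~R):
                    ○ open, literals {P=1, R=0}.
                  branch 1.1.2.1.2 (add ~P):
                    × closes — contains both P and ~P.
              branch 1.1.2.2 (add P):
                ○ open, literals {P=1, R=0}.
      branch 1.2 (add Q):
        ((~Q | ~Q) | ((R & P) -> P)): β-rule — branch into (~Q | ~Q)  //  ((R & P) -> P).
          branch 1.2.1 (add (~Q | ~Q)):
            (~Q | ~Q): β-rule — branch into ~Q  //  ~Q.
              branch 1.2.1.1 (add ~Q):
                × closes — contains both Q and ~Q.
              branch 1.2.1.2 (add ~Q):
                × closes — contains both Q and ~Q.
          branch 1.2.2 (add ((R & P) -> P)):
            ((R & P) -> P): β-rule — branch into ~(R & P)  //  P.
              branch 1.2.2.1 (add ~(R & P)):
                ~(R & P): β-rule — branch into ~R  //  ~P.
                  branch 1.2.2.1.1 (add ~R):
                    ○ open, literals {Q=1, R=0}.
                  branch 1.2.2.1.2 (add ~P):
                    ○ open, literals {P=0, Q=1, R=0}.
              branch 1.2.2.2 (add P):
                ○ open, literals {P=1, Q=1, R=0}.
  branch 2 (add (~Q -> ~~P)):
    (P | Q): β-rule — branch into P  //  Q.
      branch 2.1 (add P):
        ((~Q | ~Q) | ((R & P) -> P)): β-rule — branch into (~Q | ~Q)  //  ((R & P) -> P).
          branch 2.1.1 (add (~Q | ~Q)):
            (~Q -> ~~P): β-rule — branch into ~~Q  //  ~~P.
              branch 2.1.1.1 (add ~~Q):
                (~Q | ~Q): β-rule — branch into ~Q  //  ~Q.
                  branch 2.1.1.1.1 (add ~Q):
                    × closes — contains both Q and ~Q.
                  branch 2.1.1.1.2 (add ~Q):
                    × closes — contains both Q and ~Q.
              branch 2.1.1.2 (add ~~P):
                ~~P: drop double negation, giving P.
                (~Q | ~Q): β-rule — branch into ~Q  //  ~Q.
                  branch 2.1.1.2.1 (add ~Q):
                    ○ open, literals {P=1, Q=0}.
                  branch 2.1.1.2.2 (add ~Q):
                    ○ open, literals {P=1, Q=0}.
          branch 2.1.2 (add ((R & P) -> P)):
            (~Q -> ~~P): β-rule — branch into ~~Q  //  ~~P.
              branch 2.1.2.1 (add ~~Q):
                ((R & P) -> P): β-rule — branch into ~(R & P)  //  P.
                  branch 2.1.2.1.1 (add ~(R & P)):
                    ~(R & P): β-rule — branch into ~R  //  ~P.
                      branch 2.1.2.1.1.1 (add ~R):
                        ○ open, literals {P=1, Q=1, R=0}.
                      branch 2.1.2.1.1.2 (add ~P):
                        × closes — contains both P and ~P.
                  branch 2.1.2.1.2 (add P):
                    ○ open, literals {P=1, Q=1}.
              branch 2.1.2.2 (add ~~P):
                ~~P: drop double negation, giving P.
                ((R & P) -> P): β-rule — branch into ~(R & P)  //  P.
                  branch 2.1.2.2.1 (add ~(R & P)):
                    ~(R & P): β-rule — branch into ~R  //  ~P.
                      branch 2.1.2.2.1.1 (add ~R):
                        ○ open, literals {P=1, R=0}.
                      branch 2.1.2.2.1.2 (add ~P):
                        × closes — contains both P and ~P.
                  branch 2.1.2.2.2 (add P):
                    ○ open, literals {P=1}.
      branch 2.2 (add Q):
        ((~Q | ~Q) | ((R & P) -> P)): β-rule — branch into (~Q | ~Q)  //  ((R & P) -> P).
          branch 2.2.1 (add (~Q | ~Q)):
            (~Q -> ~~P): β-rule — branch into ~~Q  //  ~~P.
              branch 2.2.1.1 (add ~~Q):
                (~Q | ~Q): β-rule — branch into ~Q  //  ~Q.
                  branch 2.2.1.1.1 (add ~Q):
                    × closes — contains both Q and ~Q.
                  branch 2.2.1.1.2 (add ~Q):
                    × closes — contains both Q and ~Q.
              branch 2.2.1.2 (add ~~P):
                ~~P: drop double negation, giving P.
                (~Q | ~Q): β-rule — branch into ~Q  //  ~Q.
                  branch 2.2.1.2.1 (add ~Q):
                    × closes — contains both Q and ~Q.
                  branch 2.2.1.2.2 (add ~Q):
                    × closes — contains both Q and ~Q.
          branch 2.2.2 (add ((R & P) -> P)):
            (~Q -> ~~P): β-rule — branch into ~~Q  //  ~~P.
              branch 2.2.2.1 (add ~~Q):
                ((R & P) -> P): β-rule — branch into ~(R & P)  //  P.
                  branch 2.2.2.1.1 (add ~(R & P)):
                    ~(R & P): β-rule — branch into ~R  //  ~P.
                      branch 2.2.2.1.1.1 (add ~R):
                        ○ open, literals {Q=1, R=0}.
                      branch 2.2.2.1.1.2 (add ~P):
                        ○ open, literals {P=0, Q=1}.
                  branch 2.2.2.1.2 (add P):
                    ○ open, literals {P=1, Q=1}.
              branch 2.2.2.2 (add ~~P):
                ~~P: drop double negation, giving P.
                ((R & P) -> P): β-rule — branch into ~(R & P)  //  P.
                  branch 2.2.2.2.1 (add ~(R & P)):
                    ~(R & P): β-rule — branch into ~R  //  ~P.
                      branch 2.2.2.2.1.1 (add ~R):
                        ○ open, literals {P=1, Q=1, R=0}.
                      branch 2.2.2.2.1.2 (add ~P):
                        × closes — contains both P and ~P.
                  branch 2.2.2.2.2 (add P):
                    ○ open, literals {P=1, Q=1}.
12 branches closed, 18 open.
Each open branch fixes some atoms; the unmentioned ones are free. Counting distinct full assignments: branch {P=1, Q=0, R=0} (S) contributes 2 new; branch {P=1, Q=0, R=0} (S) contributes 0 new; branch {P=1, R=0} (S, Q) contributes 2 new; branch {P=1, R=0} (S, Q) contributes 0 new; branch {Q=1, R=0} (S, P) contributes 2 new; branch {P=0, Q=1, R=0} (S) contributes 0 new; branch {P=1, Q=1, R=0} (S) contributes 0 new; branch {P=1, Q=0} (R, S) contributes 2 new; branch {P=1, Q=0} (R, S) contributes 0 new; branch {P=1, Q=1, R=0} (S) contributes 0 new; branch {P=1, Q=1} (R, S) contributes 2 new; branch {P=1, R=0} (S, Q) contributes 0 new; branch {P=1} (R, S, Q) contributes 0 new; branch {Q=1, R=0} (S, P) contributes 0 new; branch {P=0, Q=1} (R, S) contributes 2 new; branch {P=1, Q=1} (R, S) contributes 0 new; branch {P=1, Q=1, R=0} (S) contributes 0 new; branch {P=1, Q=1} (R, S) contributes 0 new. Total: 12.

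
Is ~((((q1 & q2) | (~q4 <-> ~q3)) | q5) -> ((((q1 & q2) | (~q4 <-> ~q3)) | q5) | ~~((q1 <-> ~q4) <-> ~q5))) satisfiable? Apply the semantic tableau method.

Initial set: {~((((q1 & q2) | (~q4 <-> ~q3)) | q5) -> ((((q1 & q2) | (~q4 <-> ~q3)) | q5) | ~~((q1 <-> ~q4) <-> ~q5)))}.
~((((q1 & q2) | (~q4 <-> ~q3)) | q5) -> ((((q1 & q2) | (~q4 <-> ~q3)) | q5) | ~~((q1 <-> ~q4) <-> ~q5))): α-rule — add (((q1 & q2) | (~q4 <-> ~q3)) | q5), ~((((q1 & q2) | (~q4 <-> ~q3)) | q5) | ~~((q1 <-> ~q4) <-> ~q5)).
~((((q1 & q2) | (~q4 <-> ~q3)) | q5) | ~~((q1 <-> ~q4) <-> ~q5)): α-rule — add ~(((q1 & q2) | (~q4 <-> ~q3)) | q5), ~~~((q1 <-> ~q4) <-> ~q5).
~(((q1 & q2) | (~q4 <-> ~q3)) | q5): α-rule — add ~((q1 & q2) | (~q4 <-> ~q3)), ~q5.
~~~((q1 <-> ~q4) <-> ~q5): drop double negation, giving ~((q1 <-> ~q4) <-> ~q5).
~((q1 & q2) | (~q4 <-> ~q3)): α-rule — add ~(q1 & q2), ~(~q4 <-> ~q3).
(((q1 & q2) | (~q4 <-> ~q3)) | q5): β-rule — branch into ((q1 & q2) | (~q4 <-> ~q3))  //  q5.
  branch 1 (add ((q1 & q2) | (~q4 <-> ~q3))):
    ~((q1 <-> ~q4) <-> ~q5): β-rule — branch into (q1 <-> ~q4), ~~q5  //  ~(q1 <-> ~q4), ~q5.
      branch 1.1 (add (q1 <-> ~q4), ~~q5):
        × closes — contains both q5 and ~q5.
      branch 1.2 (add ~(q1 <-> ~q4), ~q5):
        ~(q1 & q2): β-rule — branch into ~q1  //  ~q2.
          branch 1.2.1 (add ~q1):
            ~(~q4 <-> ~q3): β-rule — branch into ~q4, ~~q3  //  ~~q4, ~q3.
              branch 1.2.1.1 (add ~q4, ~~q3):
                ((q1 & q2) | (~q4 <-> ~q3)): β-rule — branch into (q1 & q2)  //  (~q4 <-> ~q3).
                  branch 1.2.1.1.1 (add (q1 & q2)):
                    (q1 & q2): α-rule — add q1, q2.
                    × closes — contains both q1 and ~q1.
                  branch 1.2.1.1.2 (add (~q4 <-> ~q3)):
                    ~(q1 <-> ~q4): β-rule — branch into q1, ~~q4  //  ~q1, ~q4.
                      branch 1.2.1.1.2.1 (add q1, ~~q4):
                        × closes — contains both q1 and ~q1.
                      branch 1.2.1.1.2.2 (add ~q1, ~q4):
                        (~q4 <-> ~q3): β-rule — branch into ~q4, ~q3  //  ~~q4, ~~q3.
                          branch 1.2.1.1.2.2.1 (add ~q4, ~q3):
                            × closes — contains both q3 and ~q3.
                          branch 1.2.1.1.2.2.2 (add ~~q4, ~~q3):
                            × closes — contains both q4 and ~q4.
              branch 1.2.1.2 (add ~~q4, ~q3):
                ((q1 & q2) | (~q4 <-> ~q3)): β-rule — branch into (q1 & q2)  //  (~q4 <-> ~q3).
                  branch 1.2.1.2.1 (add (q1 & q2)):
                    (q1 & q2): α-rule — add q1, q2.
                    × closes — contains both q1 and ~q1.
                  branch 1.2.1.2.2 (add (~q4 <-> ~q3)):
                    ~(q1 <-> ~q4): β-rule — branch into q1, ~~q4  //  ~q1, ~q4.
                      branch 1.2.1.2.2.1 (add q1, ~~q4):
                        × closes — contains both q1 and ~q1.
                      branch 1.2.1.2.2.2 (add ~q1, ~q4):
                        × closes — contains both q4 and ~q4.
          branch 1.2.2 (add ~q2):
            ~(~q4 <-> ~q3): β-rule — branch into ~q4, ~~q3  //  ~~q4, ~q3.
              branch 1.2.2.1 (add ~q4, ~~q3):
                ((q1 & q2) | (~q4 <-> ~q3)): β-rule — branch into (q1 & q2)  //  (~q4 <-> ~q3).
                  branch 1.2.2.1.1 (add (q1 & q2)):
                    (q1 & q2): α-rule — add q1, q2.
                    × closes — contains both q2 and ~q2.
                  branch 1.2.2.1.2 (add (~q4 <-> ~q3)):
                    ~(q1 <-> ~q4): β-rule — branch into q1, ~~q4  //  ~q1, ~q4.
                      branch 1.2.2.1.2.1 (add q1, ~~q4):
                        × closes — contains both q4 and ~q4.
                      branch 1.2.2.1.2.2 (add ~q1, ~q4):
                        (~q4 <-> ~q3): β-rule — branch into ~q4, ~q3  //  ~~q4, ~~q3.
                          branch 1.2.2.1.2.2.1 (add ~q4, ~q3):
                            × closes — contains both q3 and ~q3.
                          branch 1.2.2.1.2.2.2 (add ~~q4, ~~q3):
                            × closes — contains both q4 and ~q4.
              branch 1.2.2.2 (add ~~q4, ~q3):
                ((q1 & q2) | (~q4 <-> ~q3)): β-rule — branch into (q1 & q2)  //  (~q4 <-> ~q3).
                  branch 1.2.2.2.1 (add (q1 & q2)):
                    (q1 & q2): α-rule — add q1, q2.
                    × closes — contains both q2 and ~q2.
                  branch 1.2.2.2.2 (add (~q4 <-> ~q3)):
                    ~(q1 <-> ~q4): β-rule — branch into q1, ~~q4  //  ~q1, ~q4.
                      branch 1.2.2.2.2.1 (add q1, ~~q4):
                        (~q4 <-> ~q3): β-rule — branch into ~q4, ~q3  //  ~~q4, ~~q3.
                          branch 1.2.2.2.2.1.1 (add ~q4, ~q3):
                            × closes — contains both q4 and ~q4.
                          branch 1.2.2.2.2.1.2 (add ~~q4, ~~q3):
                            × closes — contains both q3 and ~q3.
                      branch 1.2.2.2.2.2 (add ~q1, ~q4):
                        × closes — contains both q4 and ~q4.
  branch 2 (add q5):
    × closes — contains both q5 and ~q5.
All 17 branches close.
Every branch closed; the formula is unsatisfiable.

Unsatisfiable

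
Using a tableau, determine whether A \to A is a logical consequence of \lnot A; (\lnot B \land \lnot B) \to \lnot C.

Initial set: {T \lnot A; T ((\lnot B \land \lnot B) \to \lnot C); F (A \to A)}.
F (A \to A): α-rule — add T A, F A.
× closes — contains both A and \lnot A.
All 1 branch closes.
Every branch closed, so the premises entail the conclusion.

Yes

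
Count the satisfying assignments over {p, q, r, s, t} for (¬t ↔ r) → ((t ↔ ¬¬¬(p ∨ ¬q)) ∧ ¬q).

20

Initial set: {((¬t ↔ r) → ((t ↔ ¬¬¬(p ∨ ¬q)) ∧ ¬q))}.
((¬t ↔ r) → ((t ↔ ¬¬¬(p ∨ ¬q)) ∧ ¬q)): β-rule — branch into ¬(¬t ↔ r)  //  ((t ↔ ¬¬¬(p ∨ ¬q)) ∧ ¬q).
  branch 1 (add ¬(¬t ↔ r)):
    ¬(¬t ↔ r): β-rule — branch into ¬t, ¬r  //  ¬¬t, r.
      branch 1.1 (add ¬t, ¬r):
        ○ open, literals {r=0, t=0}.
      branch 1.2 (add ¬¬t, r):
        ○ open, literals {r=1, t=1}.
  branch 2 (add ((t ↔ ¬¬¬(p ∨ ¬q)) ∧ ¬q)):
    ((t ↔ ¬¬¬(p ∨ ¬q)) ∧ ¬q): α-rule — add (t ↔ ¬¬¬(p ∨ ¬q)), ¬q.
    (t ↔ ¬¬¬(p ∨ ¬q)): β-rule — branch into t, ¬¬¬(p ∨ ¬q)  //  ¬t, ¬¬¬¬(p ∨ ¬q).
      branch 2.1 (add t, ¬¬¬(p ∨ ¬q)):
        ¬¬¬(p ∨ ¬q): drop double negation, giving ¬(p ∨ ¬q).
        ¬(p ∨ ¬q): α-rule — add ¬p, ¬¬q.
        × closes — contains both q and ¬q.
      branch 2.2 (add ¬t, ¬¬¬¬(p ∨ ¬q)):
        ¬¬¬¬(p ∨ ¬q): drop double negation, giving ¬¬(p ∨ ¬q).
        ¬¬(p ∨ ¬q): β-rule — branch into p  //  ¬q.
          branch 2.2.1 (add p):
            ○ open, literals {p=1, q=0, t=0}.
          branch 2.2.2 (add ¬q):
            ○ open, literals {q=0, t=0}.
1 branch closed, 4 open.
Each open branch fixes some atoms; the unmentioned ones are free. Counting distinct full assignments: branch {r=0, t=0} (p, q, s) contributes 8 new; branch {r=1, t=1} (p, q, s) contributes 8 new; branch {p=1, q=0, t=0} (r, s) contributes 2 new; branch {q=0, t=0} (p, r, s) contributes 2 new. Total: 20.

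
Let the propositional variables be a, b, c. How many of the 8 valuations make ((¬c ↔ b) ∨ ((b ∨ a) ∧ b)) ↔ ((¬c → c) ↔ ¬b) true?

Initial set: {(((¬c ↔ b) ∨ ((b ∨ a) ∧ b)) ↔ ((¬c → c) ↔ ¬b))}.
(((¬c ↔ b) ∨ ((b ∨ a) ∧ b)) ↔ ((¬c → c) ↔ ¬b)): β-rule — branch into ((¬c ↔ b) ∨ ((b ∨ a) ∧ b)), ((¬c → c) ↔ ¬b)  //  ¬((¬c ↔ b) ∨ ((b ∨ a) ∧ b)), ¬((¬c → c) ↔ ¬b).
  branch 1 (add ((¬c ↔ b) ∨ ((b ∨ a) ∧ b)), ((¬c → c) ↔ ¬b)):
    ((¬c ↔ b) ∨ ((b ∨ a) ∧ b)): β-rule — branch into (¬c ↔ b)  //  ((b ∨ a) ∧ b).
      branch 1.1 (add (¬c ↔ b)):
        ((¬c → c) ↔ ¬b): β-rule — branch into (¬c → c), ¬b  //  ¬(¬c → c), ¬¬b.
          branch 1.1.1 (add (¬c → c), ¬b):
            (¬c ↔ b): β-rule — branch into ¬c, b  //  ¬¬c, ¬b.
              branch 1.1.1.1 (add ¬c, b):
                × closes — contains both b and ¬b.
              branch 1.1.1.2 (add ¬¬c, ¬b):
                (¬c → c): β-rule — branch into ¬¬c  //  c.
                  branch 1.1.1.2.1 (add ¬¬c):
                    ○ open, literals {b=0, c=1}.
                  branch 1.1.1.2.2 (add c):
                    ○ open, literals {b=0, c=1}.
          branch 1.1.2 (add ¬(¬c → c), ¬¬b):
            ¬(¬c → c): α-rule — add ¬c, ¬c.
            (¬c ↔ b): β-rule — branch into ¬c, b  //  ¬¬c, ¬b.
              branch 1.1.2.1 (add ¬c, b):
                ○ open, literals {b=1, c=0}.
              branch 1.1.2.2 (add ¬¬c, ¬b):
                × closes — contains both c and ¬c.
      branch 1.2 (add ((b ∨ a) ∧ b)):
        ((b ∨ a) ∧ b): α-rule — add (b ∨ a), b.
        ((¬c → c) ↔ ¬b): β-rule — branch into (¬c → c), ¬b  //  ¬(¬c → c), ¬¬b.
          branch 1.2.1 (add (¬c → c), ¬b):
            × closes — contains both b and ¬b.
          branch 1.2.2 (add ¬(¬c → c), ¬¬b):
            ¬(¬c → c): α-rule — add ¬c, ¬c.
            (b ∨ a): β-rule — branch into b  //  a.
              branch 1.2.2.1 (add b):
                ○ open, literals {b=1, c=0}.
              branch 1.2.2.2 (add a):
                ○ open, literals {a=1, b=1, c=0}.
  branch 2 (add ¬((¬c ↔ b) ∨ ((b ∨ a) ∧ b)), ¬((¬c → c) ↔ ¬b)):
    ¬((¬c ↔ b) ∨ ((b ∨ a) ∧ b)): α-rule — add ¬(¬c ↔ b), ¬((b ∨ a) ∧ b).
    ¬((¬c → c) ↔ ¬b): β-rule — branch into (¬c → c), ¬¬b  //  ¬(¬c → c), ¬b.
      branch 2.1 (add (¬c → c), ¬¬b):
        ¬(¬c ↔ b): β-rule — branch into ¬c, ¬b  //  ¬¬c, b.
          branch 2.1.1 (add ¬c, ¬b):
            × closes — contains both b and ¬b.
          branch 2.1.2 (add ¬¬c, b):
            ¬((b ∨ a) ∧ b): β-rule — branch into ¬(b ∨ a)  //  ¬b.
              branch 2.1.2.1 (add ¬(b ∨ a)):
                ¬(b ∨ a): α-rule — add ¬b, ¬a.
                × closes — contains both b and ¬b.
              branch 2.1.2.2 (add ¬b):
                × closes — contains both b and ¬b.
      branch 2.2 (add ¬(¬c → c), ¬b):
        ¬(¬c → c): α-rule — add ¬c, ¬c.
        ¬(¬c ↔ b): β-rule — branch into ¬c, ¬b  //  ¬¬c, b.
          branch 2.2.1 (add ¬c, ¬b):
            ¬((b ∨ a) ∧ b): β-rule — branch into ¬(b ∨ a)  //  ¬b.
              branch 2.2.1.1 (add ¬(b ∨ a)):
                ¬(b ∨ a): α-rule — add ¬b, ¬a.
                ○ open, literals {a=0, b=0, c=0}.
              branch 2.2.1.2 (add ¬b):
                ○ open, literals {b=0, c=0}.
          branch 2.2.2 (add ¬¬c, b):
            × closes — contains both c and ¬c.
7 branches closed, 7 open.
Each open branch fixes some atoms; the unmentioned ones are free. Counting distinct full assignments: branch {b=0, c=1} (a) contributes 2 new; branch {b=0, c=1} (a) contributes 0 new; branch {b=1, c=0} (a) contributes 2 new; branch {b=1, c=0} (a) contributes 0 new; branch {a=1, b=1, c=0} (none free) contributes 0 new; branch {a=0, b=0, c=0} (none free) contributes 1 new; branch {b=0, c=0} (a) contributes 1 new. Total: 6.

6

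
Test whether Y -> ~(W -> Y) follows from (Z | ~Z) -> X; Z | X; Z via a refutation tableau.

Initial set: {T ((Z | ~Z) -> X); T (Z | X); T Z; F (Y -> ~(W -> Y))}.
F (Y -> ~(W -> Y)): α-rule — add T Y, F ~(W -> Y).
T ((Z | ~Z) -> X): β-rule — branch into F (Z | ~Z)  //  T X.
  branch 1 (add F (Z | ~Z)):
    F (Z | ~Z): α-rule — add F Z, F ~Z.
    × closes — contains both Z and ~Z.
  branch 2 (add T X):
    T (Z | X): β-rule — branch into T Z  //  T X.
      branch 2.1 (add T Z):
        F ~(W -> Y): β-rule — branch into F W  //  T Y.
          branch 2.1.1 (add F W):
            ○ open, literals {W=false, X=true, Y=true, Z=true}.
          branch 2.1.2 (add T Y):
            ○ open, literals {X=true, Y=true, Z=true}.
      branch 2.2 (add T X):
        F ~(W -> Y): β-rule — branch into F W  //  T Y.
          branch 2.2.1 (add F W):
            ○ open, literals {W=false, X=true, Y=true, Z=true}.
          branch 2.2.2 (add T Y):
            ○ open, literals {X=true, Y=true, Z=true}.
1 branch closed, 4 open.
An open branch gives a countermodel: W=false, X=true, Y=true, Z=true (unmentioned atoms arbitrary); the premises hold there but the conclusion fails.

No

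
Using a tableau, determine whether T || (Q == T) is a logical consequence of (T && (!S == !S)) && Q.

Initial set: {((T && (!S == !S)) && Q); !(T || (Q == T))}.
((T && (!S == !S)) && Q): α-rule — add (T && (!S == !S)), Q.
!(T || (Q == T)): α-rule — add !T, !(Q == T).
(T && (!S == !S)): α-rule — add T, (!S == !S).
× closes — contains both T and !T.
All 1 branch closes.
Every branch closed, so the premises entail the conclusion.

Yes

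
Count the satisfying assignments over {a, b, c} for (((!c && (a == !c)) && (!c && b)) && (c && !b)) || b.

4

Initial set: {((((!c && (a == !c)) && (!c && b)) && (c && !b)) || b)}.
((((!c && (a == !c)) && (!c && b)) && (c && !b)) || b): β-rule — branch into (((!c && (a == !c)) && (!c && b)) && (c && !b))  //  b.
  branch 1 (add (((!c && (a == !c)) && (!c && b)) && (c && !b))):
    (((!c && (a == !c)) && (!c && b)) && (c && !b)): α-rule — add ((!c && (a == !c)) && (!c && b)), (c && !b).
    ((!c && (a == !c)) && (!c && b)): α-rule — add (!c && (a == !c)), (!c && b).
    (c && !b): α-rule — add c, !b.
    (!c && (a == !c)): α-rule — add !c, (a == !c).
    × closes — contains both c and !c.
  branch 2 (add b):
    ○ open, literals {b=T}.
1 branch closed, 1 open.
Each open branch fixes some atoms; the unmentioned ones are free. Counting distinct full assignments: branch {b=T} (a, c) contributes 4 new. Total: 4.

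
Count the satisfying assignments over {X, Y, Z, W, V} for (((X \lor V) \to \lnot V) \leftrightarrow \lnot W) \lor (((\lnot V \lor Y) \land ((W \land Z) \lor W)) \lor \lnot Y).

Initial set: {((((X \lor V) \to \lnot V) \leftrightarrow \lnot W) \lor (((\lnot V \lor Y) \land ((W \land Z) \lor W)) \lor \lnot Y))}.
((((X \lor V) \to \lnot V) \leftrightarrow \lnot W) \lor (((\lnot V \lor Y) \land ((W \land Z) \lor W)) \lor \lnot Y)): β-rule — branch into (((X \lor V) \to \lnot V) \leftrightarrow \lnot W)  //  (((\lnot V \lor Y) \land ((W \land Z) \lor W)) \lor \lnot Y).
  branch 1 (add (((X \lor V) \to \lnot V) \leftrightarrow \lnot W)):
    (((X \lor V) \to \lnot V) \leftrightarrow \lnot W): β-rule — branch into ((X \lor V) \to \lnot V), \lnot W  //  \lnot ((X \lor V) \to \lnot V), \lnot \lnot W.
      branch 1.1 (add ((X \lor V) \to \lnot V), \lnot W):
        ((X \lor V) \to \lnot V): β-rule — branch into \lnot (X \lor V)  //  \lnot V.
          branch 1.1.1 (add \lnot (X \lor V)):
            \lnot (X \lor V): α-rule — add \lnot X, \lnot V.
            ○ open, literals {V=0, W=0, X=0}.
          branch 1.1.2 (add \lnot V):
            ○ open, literals {V=0, W=0}.
      branch 1.2 (add \lnot ((X \lor V) \to \lnot V), \lnot \lnot W):
        \lnot ((X \lor V) \to \lnot V): α-rule — add (X \lor V), \lnot \lnot V.
        (X \lor V): β-rule — branch into X  //  V.
          branch 1.2.1 (add X):
            ○ open, literals {V=1, W=1, X=1}.
          branch 1.2.2 (add V):
            ○ open, literals {V=1, W=1}.
  branch 2 (add (((\lnot V \lor Y) \land ((W \land Z) \lor W)) \lor \lnot Y)):
    (((\lnot V \lor Y) \land ((W \land Z) \lor W)) \lor \lnot Y): β-rule — branch into ((\lnot V \lor Y) \land ((W \land Z) \lor W))  //  \lnot Y.
      branch 2.1 (add ((\lnot V \lor Y) \land ((W \land Z) \lor W))):
        ((\lnot V \lor Y) \land ((W \land Z) \lor W)): α-rule — add (\lnot V \lor Y), ((W \land Z) \lor W).
        (\lnot V \lor Y): β-rule — branch into \lnot V  //  Y.
          branch 2.1.1 (add \lnot V):
            ((W \land Z) \lor W): β-rule — branch into (W \land Z)  //  W.
              branch 2.1.1.1 (add (W \land Z)):
                (W \land Z): α-rule — add W, Z.
                ○ open, literals {V=0, W=1, Z=1}.
              branch 2.1.1.2 (add W):
                ○ open, literals {V=0, W=1}.
          branch 2.1.2 (add Y):
            ((W \land Z) \lor W): β-rule — branch into (W \land Z)  //  W.
              branch 2.1.2.1 (add (W \land Z)):
                (W \land Z): α-rule — add W, Z.
                ○ open, literals {W=1, Y=1, Z=1}.
              branch 2.1.2.2 (add W):
                ○ open, literals {W=1, Y=1}.
      branch 2.2 (add \lnot Y):
        ○ open, literals {Y=0}.
0 branches closed, 9 open.
Each open branch fixes some atoms; the unmentioned ones are free. Counting distinct full assignments: branch {V=0, W=0, X=0} (Y, Z) contributes 4 new; branch {V=0, W=0} (X, Y, Z) contributes 4 new; branch {V=1, W=1, X=1} (Y, Z) contributes 4 new; branch {V=1, W=1} (X, Y, Z) contributes 4 new; branch {V=0, W=1, Z=1} (X, Y) contributes 4 new; branch {V=0, W=1} (X, Y, Z) contributes 4 new; branch {W=1, Y=1, Z=1} (X, V) contributes 0 new; branch {W=1, Y=1} (X, Z, V) contributes 0 new; branch {Y=0} (X, Z, W, V) contributes 4 new. Total: 28.

28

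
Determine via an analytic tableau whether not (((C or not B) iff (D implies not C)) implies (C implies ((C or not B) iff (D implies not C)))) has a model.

Initial set: {T not (((C or not B) iff (D implies not C)) implies (C implies ((C or not B) iff (D implies not C))))}.
T not (((C or not B) iff (D implies not C)) implies (C implies ((C or not B) iff (D implies not C)))): α-rule — add T ((C or not B) iff (D implies not C)), F (C implies ((C or not B) iff (D implies not C))).
F (C implies ((C or not B) iff (D implies not C))): α-rule — add T C, F ((C or not B) iff (D implies not C)).
T ((C or not B) iff (D implies not C)): β-rule — branch into T (C or not B), T (D implies not C)  //  F (C or not B), F (D implies not C).
  branch 1 (add T (C or not B), T (D implies not C)):
    F ((C or not B) iff (D implies not C)): β-rule — branch into T (C or not B), F (D implies not C)  //  F (C or not B), T (D implies not C).
      branch 1.1 (add T (C or not B), F (D implies not C)):
        F (D implies not C): α-rule — add T D, F not C.
        T (C or not B): β-rule — branch into T C  //  T not B.
          branch 1.1.1 (add T C):
            T (D implies not C): β-rule — branch into F D  //  T not C.
              branch 1.1.1.1 (add F D):
                × closes — contains both D and not D.
              branch 1.1.1.2 (add T not C):
                × closes — contains both C and not C.
          branch 1.1.2 (add T not B):
            T (D implies not C): β-rule — branch into F D  //  T not C.
              branch 1.1.2.1 (add F D):
                × closes — contains both D and not D.
              branch 1.1.2.2 (add T not C):
                × closes — contains both C and not C.
      branch 1.2 (add F (C or not B), T (D implies not C)):
        F (C or not B): α-rule — add F C, F not B.
        × closes — contains both C and not C.
  branch 2 (add F (C or not B), F (D implies not C)):
    F (C or not B): α-rule — add F C, F not B.
    × closes — contains both C and not C.
All 6 branches close.
Every branch closed; the formula is unsatisfiable.

Unsatisfiable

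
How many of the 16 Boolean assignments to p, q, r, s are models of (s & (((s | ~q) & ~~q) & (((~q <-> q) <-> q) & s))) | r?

8

Initial set: {((s & (((s | ~q) & ~~q) & (((~q <-> q) <-> q) & s))) | r)}.
((s & (((s | ~q) & ~~q) & (((~q <-> q) <-> q) & s))) | r): β-rule — branch into (s & (((s | ~q) & ~~q) & (((~q <-> q) <-> q) & s)))  //  r.
  branch 1 (add (s & (((s | ~q) & ~~q) & (((~q <-> q) <-> q) & s)))):
    (s & (((s | ~q) & ~~q) & (((~q <-> q) <-> q) & s))): α-rule — add s, (((s | ~q) & ~~q) & (((~q <-> q) <-> q) & s)).
    (((s | ~q) & ~~q) & (((~q <-> q) <-> q) & s)): α-rule — add ((s | ~q) & ~~q), (((~q <-> q) <-> q) & s).
    ((s | ~q) & ~~q): α-rule — add (s | ~q), ~~q.
    (((~q <-> q) <-> q) & s): α-rule — add ((~q <-> q) <-> q), s.
    ~~q: drop double negation, giving q.
    (s | ~q): β-rule — branch into s  //  ~q.
      branch 1.1 (add s):
        ((~q <-> q) <-> q): β-rule — branch into (~q <-> q), q  //  ~(~q <-> q), ~q.
          branch 1.1.1 (add (~q <-> q), q):
            (~q <-> q): β-rule — branch into ~q, q  //  ~~q, ~q.
              branch 1.1.1.1 (add ~q, q):
                × closes — contains both q and ~q.
              branch 1.1.1.2 (add ~~q, ~q):
                × closes — contains both q and ~q.
          branch 1.1.2 (add ~(~q <-> q), ~q):
            × closes — contains both q and ~q.
      branch 1.2 (add ~q):
        × closes — contains both q and ~q.
  branch 2 (add r):
    ○ open, literals {r=true}.
4 branches closed, 1 open.
Each open branch fixes some atoms; the unmentioned ones are free. Counting distinct full assignments: branch {r=true} (p, q, s) contributes 8 new. Total: 8.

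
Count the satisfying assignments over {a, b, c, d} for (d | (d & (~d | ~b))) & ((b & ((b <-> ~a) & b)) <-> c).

Initial set: {((d | (d & (~d | ~b))) & ((b & ((b <-> ~a) & b)) <-> c))}.
((d | (d & (~d | ~b))) & ((b & ((b <-> ~a) & b)) <-> c)): α-rule — add (d | (d & (~d | ~b))), ((b & ((b <-> ~a) & b)) <-> c).
(d | (d & (~d | ~b))): β-rule — branch into d  //  (d & (~d | ~b)).
  branch 1 (add d):
    ((b & ((b <-> ~a) & b)) <-> c): β-rule — branch into (b & ((b <-> ~a) & b)), c  //  ~(b & ((b <-> ~a) & b)), ~c.
      branch 1.1 (add (b & ((b <-> ~a) & b)), c):
        (b & ((b <-> ~a) & b)): α-rule — add b, ((b <-> ~a) & b).
        ((b <-> ~a) & b): α-rule — add (b <-> ~a), b.
        (b <-> ~a): β-rule — branch into b, ~a  //  ~b, ~~a.
          branch 1.1.1 (add b, ~a):
            ○ open, literals {a=false, b=true, c=true, d=true}.
          branch 1.1.2 (add ~b, ~~a):
            × closes — contains both b and ~b.
      branch 1.2 (add ~(b & ((b <-> ~a) & b)), ~c):
        ~(b & ((b <-> ~a) & b)): β-rule — branch into ~b  //  ~((b <-> ~a) & b).
          branch 1.2.1 (add ~b):
            ○ open, literals {b=false, c=false, d=true}.
          branch 1.2.2 (add ~((b <-> ~a) & b)):
            ~((b <-> ~a) & b): β-rule — branch into ~(b <-> ~a)  //  ~b.
              branch 1.2.2.1 (add ~(b <-> ~a)):
                ~(b <-> ~a): β-rule — branch into b, ~~a  //  ~b, ~a.
                  branch 1.2.2.1.1 (add b, ~~a):
                    ○ open, literals {a=true, b=true, c=false, d=true}.
                  branch 1.2.2.1.2 (add ~b, ~a):
                    ○ open, literals {a=false, b=false, c=false, d=true}.
              branch 1.2.2.2 (add ~b):
                ○ open, literals {b=false, c=false, d=true}.
  branch 2 (add (d & (~d | ~b))):
    (d & (~d | ~b)): α-rule — add d, (~d | ~b).
    ((b & ((b <-> ~a) & b)) <-> c): β-rule — branch into (b & ((b <-> ~a) & b)), c  //  ~(b & ((b <-> ~a) & b)), ~c.
      branch 2.1 (add (b & ((b <-> ~a) & b)), c):
        (b & ((b <-> ~a) & b)): α-rule — add b, ((b <-> ~a) & b).
        ((b <-> ~a) & b): α-rule — add (b <-> ~a), b.
        (~d | ~b): β-rule — branch into ~d  //  ~b.
          branch 2.1.1 (add ~d):
            × closes — contains both d and ~d.
          branch 2.1.2 (add ~b):
            × closes — contains both b and ~b.
      branch 2.2 (add ~(b & ((b <-> ~a) & b)), ~c):
        (~d | ~b): β-rule — branch into ~d  //  ~b.
          branch 2.2.1 (add ~d):
            × closes — contains both d and ~d.
          branch 2.2.2 (add ~b):
            ~(b & ((b <-> ~a) & b)): β-rule — branch into ~b  //  ~((b <-> ~a) & b).
              branch 2.2.2.1 (add ~b):
                ○ open, literals {b=false, c=false, d=true}.
              branch 2.2.2.2 (add ~((b <-> ~a) & b)):
                ~((b <-> ~a) & b): β-rule — branch into ~(b <-> ~a)  //  ~b.
                  branch 2.2.2.2.1 (add ~(b <-> ~a)):
                    ~(b <-> ~a): β-rule — branch into b, ~~a  //  ~b, ~a.
                      branch 2.2.2.2.1.1 (add b, ~~a):
                        × closes — contains both b and ~b.
                      branch 2.2.2.2.1.2 (add ~b, ~a):
                        ○ open, literals {a=false, b=false, c=false, d=true}.
                  branch 2.2.2.2.2 (add ~b):
                    ○ open, literals {b=false, c=false, d=true}.
5 branches closed, 8 open.
Each open branch fixes some atoms; the unmentioned ones are free. Counting distinct full assignments: branch {a=false, b=true, c=true, d=true} (none free) contributes 1 new; branch {b=false, c=false, d=true} (a) contributes 2 new; branch {a=true, b=true, c=false, d=true} (none free) contributes 1 new; branch {a=false, b=false, c=false, d=true} (none free) contributes 0 new; branch {b=false, c=false, d=true} (a) contributes 0 new; branch {b=false, c=false, d=true} (a) contributes 0 new; branch {a=false, b=false, c=false, d=true} (none free) contributes 0 new; branch {b=false, c=false, d=true} (a) contributes 0 new. Total: 4.

4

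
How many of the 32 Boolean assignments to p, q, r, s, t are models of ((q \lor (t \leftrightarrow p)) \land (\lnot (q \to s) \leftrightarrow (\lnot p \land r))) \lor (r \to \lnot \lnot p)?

Initial set: {(((q \lor (t \leftrightarrow p)) \land (\lnot (q \to s) \leftrightarrow (\lnot p \land r))) \lor (r \to \lnot \lnot p))}.
(((q \lor (t \leftrightarrow p)) \land (\lnot (q \to s) \leftrightarrow (\lnot p \land r))) \lor (r \to \lnot \lnot p)): β-rule — branch into ((q \lor (t \leftrightarrow p)) \land (\lnot (q \to s) \leftrightarrow (\lnot p \land r)))  //  (r \to \lnot \lnot p).
  branch 1 (add ((q \lor (t \leftrightarrow p)) \land (\lnot (q \to s) \leftrightarrow (\lnot p \land r)))):
    ((q \lor (t \leftrightarrow p)) \land (\lnot (q \to s) \leftrightarrow (\lnot p \land r))): α-rule — add (q \lor (t \leftrightarrow p)), (\lnot (q \to s) \leftrightarrow (\lnot p \land r)).
    (q \lor (t \leftrightarrow p)): β-rule — branch into q  //  (t \leftrightarrow p).
      branch 1.1 (add q):
        (\lnot (q \to s) \leftrightarrow (\lnot p \land r)): β-rule — branch into \lnot (q \to s), (\lnot p \land r)  //  \lnot \lnot (q \to s), \lnot (\lnot p \land r).
          branch 1.1.1 (add \lnot (q \to s), (\lnot p \land r)):
            \lnot (q \to s): α-rule — add q, \lnot s.
            (\lnot p \land r): α-rule — add \lnot p, r.
            ○ open, literals {p=F, q=T, r=T, s=F}.
          branch 1.1.2 (add \lnot \lnot (q \to s), \lnot (\lnot p \land r)):
            \lnot \lnot (q \to s): β-rule — branch into \lnot q  //  s.
              branch 1.1.2.1 (add \lnot q):
                × closes — contains both q and \lnot q.
              branch 1.1.2.2 (add s):
                \lnot (\lnot p \land r): β-rule — branch into \lnot \lnot p  //  \lnot r.
                  branch 1.1.2.2.1 (add \lnot \lnot p):
                    ○ open, literals {p=T, q=T, s=T}.
                  branch 1.1.2.2.2 (add \lnot r):
                    ○ open, literals {q=T, r=F, s=T}.
      branch 1.2 (add (t \leftrightarrow p)):
        (\lnot (q \to s) \leftrightarrow (\lnot p \land r)): β-rule — branch into \lnot (q \to s), (\lnot p \land r)  //  \lnot \lnot (q \to s), \lnot (\lnot p \land r).
          branch 1.2.1 (add \lnot (q \to s), (\lnot p \land r)):
            \lnot (q \to s): α-rule — add q, \lnot s.
            (\lnot p \land r): α-rule — add \lnot p, r.
            (t \leftrightarrow p): β-rule — branch into t, p  //  \lnot t, \lnot p.
              branch 1.2.1.1 (add t, p):
                × closes — contains both p and \lnot p.
              branch 1.2.1.2 (add \lnot t, \lnot p):
                ○ open, literals {p=F, q=T, r=T, s=F, t=F}.
          branch 1.2.2 (add \lnot \lnot (q \to s), \lnot (\lnot p \land r)):
            (t \leftrightarrow p): β-rule — branch into t, p  //  \lnot t, \lnot p.
              branch 1.2.2.1 (add t, p):
                \lnot \lnot (q \to s): β-rule — branch into \lnot q  //  s.
                  branch 1.2.2.1.1 (add \lnot q):
                    \lnot (\lnot p \land r): β-rule — branch into \lnot \lnot p  //  \lnot r.
                      branch 1.2.2.1.1.1 (add \lnot \lnot p):
                        ○ open, literals {p=T, q=F, t=T}.
                      branch 1.2.2.1.1.2 (add \lnot r):
                        ○ open, literals {p=T, q=F, r=F, t=T}.
                  branch 1.2.2.1.2 (add s):
                    \lnot (\lnot p \land r): β-rule — branch into \lnot \lnot p  //  \lnot r.
                      branch 1.2.2.1.2.1 (add \lnot \lnot p):
                        ○ open, literals {p=T, s=T, t=T}.
                      branch 1.2.2.1.2.2 (add \lnot r):
                        ○ open, literals {p=T, r=F, s=T, t=T}.
              branch 1.2.2.2 (add \lnot t, \lnot p):
                \lnot \lnot (q \to s): β-rule — branch into \lnot q  //  s.
                  branch 1.2.2.2.1 (add \lnot q):
                    \lnot (\lnot p \land r): β-rule — branch into \lnot \lnot p  //  \lnot r.
                      branch 1.2.2.2.1.1 (add \lnot \lnot p):
                        × closes — contains both p and \lnot p.
                      branch 1.2.2.2.1.2 (add \lnot r):
                        ○ open, literals {p=F, q=F, r=F, t=F}.
                  branch 1.2.2.2.2 (add s):
                    \lnot (\lnot p \land r): β-rule — branch into \lnot \lnot p  //  \lnot r.
                      branch 1.2.2.2.2.1 (add \lnot \lnot p):
                        × closes — contains both p and \lnot p.
                      branch 1.2.2.2.2.2 (add \lnot r):
                        ○ open, literals {p=F, r=F, s=T, t=F}.
  branch 2 (add (r \to \lnot \lnot p)):
    (r \to \lnot \lnot p): β-rule — branch into \lnot r  //  \lnot \lnot p.
      branch 2.1 (add \lnot r):
        ○ open, literals {r=F}.
      branch 2.2 (add \lnot \lnot p):
        \lnot \lnot p: drop double negation, giving p.
        ○ open, literals {p=T}.
4 branches closed, 12 open.
Each open branch fixes some atoms; the unmentioned ones are free. Counting distinct full assignments: branch {p=F, q=T, r=T, s=F} (t) contributes 2 new; branch {p=T, q=T, s=T} (r, t) contributes 4 new; branch {q=T, r=F, s=T} (p, t) contributes 2 new; branch {p=F, q=T, r=T, s=F, t=F} (none free) contributes 0 new; branch {p=T, q=F, t=T} (r, s) contributes 4 new; branch {p=T, q=F, r=F, t=T} (s) contributes 0 new; branch {p=T, s=T, t=T} (q, r) contributes 0 new; branch {p=T, r=F, s=T, t=T} (q) contributes 0 new; branch {p=F, q=F, r=F, t=F} (s) contributes 2 new; branch {p=F, r=F, s=T, t=F} (q) contributes 0 new; branch {r=F} (p, q, s, t) contributes 8 new; branch {p=T} (q, r, s, t) contributes 4 new. Total: 26.

26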